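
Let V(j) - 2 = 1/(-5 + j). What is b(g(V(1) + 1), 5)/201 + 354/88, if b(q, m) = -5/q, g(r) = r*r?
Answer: 391027/97284 ≈ 4.0194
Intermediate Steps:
V(j) = 2 + 1/(-5 + j)
g(r) = r**2
b(g(V(1) + 1), 5)/201 + 354/88 = -5/((-9 + 2*1)/(-5 + 1) + 1)**2/201 + 354/88 = -5/((-9 + 2)/(-4) + 1)**2*(1/201) + 354*(1/88) = -5/(-1/4*(-7) + 1)**2*(1/201) + 177/44 = -5/(7/4 + 1)**2*(1/201) + 177/44 = -5/((11/4)**2)*(1/201) + 177/44 = -5/121/16*(1/201) + 177/44 = -5*16/121*(1/201) + 177/44 = -80/121*1/201 + 177/44 = -80/24321 + 177/44 = 391027/97284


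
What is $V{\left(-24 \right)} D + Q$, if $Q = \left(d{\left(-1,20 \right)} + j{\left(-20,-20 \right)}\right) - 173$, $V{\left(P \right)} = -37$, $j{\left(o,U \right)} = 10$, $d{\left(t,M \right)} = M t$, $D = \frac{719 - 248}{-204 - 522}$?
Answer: $- \frac{38477}{242} \approx -159.0$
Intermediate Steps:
$D = - \frac{157}{242}$ ($D = \frac{471}{-726} = 471 \left(- \frac{1}{726}\right) = - \frac{157}{242} \approx -0.64876$)
$Q = -183$ ($Q = \left(20 \left(-1\right) + 10\right) - 173 = \left(-20 + 10\right) - 173 = -10 - 173 = -183$)
$V{\left(-24 \right)} D + Q = \left(-37\right) \left(- \frac{157}{242}\right) - 183 = \frac{5809}{242} - 183 = - \frac{38477}{242}$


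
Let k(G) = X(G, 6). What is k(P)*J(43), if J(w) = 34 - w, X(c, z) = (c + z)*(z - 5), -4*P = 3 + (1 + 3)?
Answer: -153/4 ≈ -38.250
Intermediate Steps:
P = -7/4 (P = -(3 + (1 + 3))/4 = -(3 + 4)/4 = -¼*7 = -7/4 ≈ -1.7500)
X(c, z) = (-5 + z)*(c + z) (X(c, z) = (c + z)*(-5 + z) = (-5 + z)*(c + z))
k(G) = 6 + G (k(G) = 6² - 5*G - 5*6 + G*6 = 36 - 5*G - 30 + 6*G = 6 + G)
k(P)*J(43) = (6 - 7/4)*(34 - 1*43) = 17*(34 - 43)/4 = (17/4)*(-9) = -153/4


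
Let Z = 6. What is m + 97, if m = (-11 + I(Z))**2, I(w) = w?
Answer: 122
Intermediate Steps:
m = 25 (m = (-11 + 6)**2 = (-5)**2 = 25)
m + 97 = 25 + 97 = 122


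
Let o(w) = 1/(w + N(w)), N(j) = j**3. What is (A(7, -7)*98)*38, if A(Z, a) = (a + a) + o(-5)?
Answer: -3390702/65 ≈ -52165.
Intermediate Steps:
o(w) = 1/(w + w**3)
A(Z, a) = -1/130 + 2*a (A(Z, a) = (a + a) + 1/(-5 + (-5)**3) = 2*a + 1/(-5 - 125) = 2*a + 1/(-130) = 2*a - 1/130 = -1/130 + 2*a)
(A(7, -7)*98)*38 = ((-1/130 + 2*(-7))*98)*38 = ((-1/130 - 14)*98)*38 = -1821/130*98*38 = -89229/65*38 = -3390702/65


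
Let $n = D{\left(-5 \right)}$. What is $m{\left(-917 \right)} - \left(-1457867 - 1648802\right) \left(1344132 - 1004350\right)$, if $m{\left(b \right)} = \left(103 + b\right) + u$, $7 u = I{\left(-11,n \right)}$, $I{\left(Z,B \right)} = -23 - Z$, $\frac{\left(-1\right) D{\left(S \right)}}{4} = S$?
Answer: $\frac{7389131437396}{7} \approx 1.0556 \cdot 10^{12}$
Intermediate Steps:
$D{\left(S \right)} = - 4 S$
$n = 20$ ($n = \left(-4\right) \left(-5\right) = 20$)
$u = - \frac{12}{7}$ ($u = \frac{-23 - -11}{7} = \frac{-23 + 11}{7} = \frac{1}{7} \left(-12\right) = - \frac{12}{7} \approx -1.7143$)
$m{\left(b \right)} = \frac{709}{7} + b$ ($m{\left(b \right)} = \left(103 + b\right) - \frac{12}{7} = \frac{709}{7} + b$)
$m{\left(-917 \right)} - \left(-1457867 - 1648802\right) \left(1344132 - 1004350\right) = \left(\frac{709}{7} - 917\right) - \left(-1457867 - 1648802\right) \left(1344132 - 1004350\right) = - \frac{5710}{7} - \left(-3106669\right) 339782 = - \frac{5710}{7} - -1055590206158 = - \frac{5710}{7} + 1055590206158 = \frac{7389131437396}{7}$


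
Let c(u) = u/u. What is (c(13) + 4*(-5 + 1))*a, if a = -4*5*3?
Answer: 900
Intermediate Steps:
c(u) = 1
a = -60 (a = -20*3 = -60)
(c(13) + 4*(-5 + 1))*a = (1 + 4*(-5 + 1))*(-60) = (1 + 4*(-4))*(-60) = (1 - 16)*(-60) = -15*(-60) = 900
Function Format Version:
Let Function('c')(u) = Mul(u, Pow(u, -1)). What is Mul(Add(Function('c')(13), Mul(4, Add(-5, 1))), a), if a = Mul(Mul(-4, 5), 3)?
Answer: 900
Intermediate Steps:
Function('c')(u) = 1
a = -60 (a = Mul(-20, 3) = -60)
Mul(Add(Function('c')(13), Mul(4, Add(-5, 1))), a) = Mul(Add(1, Mul(4, Add(-5, 1))), -60) = Mul(Add(1, Mul(4, -4)), -60) = Mul(Add(1, -16), -60) = Mul(-15, -60) = 900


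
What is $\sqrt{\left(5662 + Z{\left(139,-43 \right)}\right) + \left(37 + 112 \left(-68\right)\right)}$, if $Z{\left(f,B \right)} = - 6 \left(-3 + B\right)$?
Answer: $i \sqrt{1641} \approx 40.509 i$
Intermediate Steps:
$Z{\left(f,B \right)} = 18 - 6 B$
$\sqrt{\left(5662 + Z{\left(139,-43 \right)}\right) + \left(37 + 112 \left(-68\right)\right)} = \sqrt{\left(5662 + \left(18 - -258\right)\right) + \left(37 + 112 \left(-68\right)\right)} = \sqrt{\left(5662 + \left(18 + 258\right)\right) + \left(37 - 7616\right)} = \sqrt{\left(5662 + 276\right) - 7579} = \sqrt{5938 - 7579} = \sqrt{-1641} = i \sqrt{1641}$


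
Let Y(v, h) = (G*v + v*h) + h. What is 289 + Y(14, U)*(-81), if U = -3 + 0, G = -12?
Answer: 17542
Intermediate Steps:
U = -3
Y(v, h) = h - 12*v + h*v (Y(v, h) = (-12*v + v*h) + h = (-12*v + h*v) + h = h - 12*v + h*v)
289 + Y(14, U)*(-81) = 289 + (-3 - 12*14 - 3*14)*(-81) = 289 + (-3 - 168 - 42)*(-81) = 289 - 213*(-81) = 289 + 17253 = 17542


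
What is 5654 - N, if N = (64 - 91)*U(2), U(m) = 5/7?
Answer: 39713/7 ≈ 5673.3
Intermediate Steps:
U(m) = 5/7 (U(m) = 5*(1/7) = 5/7)
N = -135/7 (N = (64 - 91)*(5/7) = -27*5/7 = -135/7 ≈ -19.286)
5654 - N = 5654 - 1*(-135/7) = 5654 + 135/7 = 39713/7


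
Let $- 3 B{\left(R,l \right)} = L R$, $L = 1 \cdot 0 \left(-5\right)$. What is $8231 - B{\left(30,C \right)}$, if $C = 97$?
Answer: $8231$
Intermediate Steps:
$L = 0$ ($L = 0 \left(-5\right) = 0$)
$B{\left(R,l \right)} = 0$ ($B{\left(R,l \right)} = - \frac{0 R}{3} = \left(- \frac{1}{3}\right) 0 = 0$)
$8231 - B{\left(30,C \right)} = 8231 - 0 = 8231 + 0 = 8231$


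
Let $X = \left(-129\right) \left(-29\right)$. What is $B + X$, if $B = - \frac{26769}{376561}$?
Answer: $\frac{1408687932}{376561} \approx 3740.9$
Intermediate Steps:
$X = 3741$
$B = - \frac{26769}{376561}$ ($B = \left(-26769\right) \frac{1}{376561} = - \frac{26769}{376561} \approx -0.071088$)
$B + X = - \frac{26769}{376561} + 3741 = \frac{1408687932}{376561}$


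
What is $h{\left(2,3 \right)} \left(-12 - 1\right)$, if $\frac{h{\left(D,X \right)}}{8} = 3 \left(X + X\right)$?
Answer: $-1872$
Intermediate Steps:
$h{\left(D,X \right)} = 48 X$ ($h{\left(D,X \right)} = 8 \cdot 3 \left(X + X\right) = 8 \cdot 3 \cdot 2 X = 8 \cdot 6 X = 48 X$)
$h{\left(2,3 \right)} \left(-12 - 1\right) = 48 \cdot 3 \left(-12 - 1\right) = 144 \left(-13\right) = -1872$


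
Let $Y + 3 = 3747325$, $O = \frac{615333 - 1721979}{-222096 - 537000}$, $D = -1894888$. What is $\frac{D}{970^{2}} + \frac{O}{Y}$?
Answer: $- \frac{224589752006051519}{111519276328504200} \approx -2.0139$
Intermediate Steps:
$O = \frac{184441}{126516}$ ($O = - \frac{1106646}{-759096} = \left(-1106646\right) \left(- \frac{1}{759096}\right) = \frac{184441}{126516} \approx 1.4578$)
$Y = 3747322$ ($Y = -3 + 3747325 = 3747322$)
$\frac{D}{970^{2}} + \frac{O}{Y} = - \frac{1894888}{970^{2}} + \frac{184441}{126516 \cdot 3747322} = - \frac{1894888}{940900} + \frac{184441}{126516} \cdot \frac{1}{3747322} = \left(-1894888\right) \frac{1}{940900} + \frac{184441}{474096190152} = - \frac{473722}{235225} + \frac{184441}{474096190152} = - \frac{224589752006051519}{111519276328504200}$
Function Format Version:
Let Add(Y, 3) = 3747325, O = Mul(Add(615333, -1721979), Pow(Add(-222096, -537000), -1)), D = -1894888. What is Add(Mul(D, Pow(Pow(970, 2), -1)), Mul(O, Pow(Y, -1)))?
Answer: Rational(-224589752006051519, 111519276328504200) ≈ -2.0139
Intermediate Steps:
O = Rational(184441, 126516) (O = Mul(-1106646, Pow(-759096, -1)) = Mul(-1106646, Rational(-1, 759096)) = Rational(184441, 126516) ≈ 1.4578)
Y = 3747322 (Y = Add(-3, 3747325) = 3747322)
Add(Mul(D, Pow(Pow(970, 2), -1)), Mul(O, Pow(Y, -1))) = Add(Mul(-1894888, Pow(Pow(970, 2), -1)), Mul(Rational(184441, 126516), Pow(3747322, -1))) = Add(Mul(-1894888, Pow(940900, -1)), Mul(Rational(184441, 126516), Rational(1, 3747322))) = Add(Mul(-1894888, Rational(1, 940900)), Rational(184441, 474096190152)) = Add(Rational(-473722, 235225), Rational(184441, 474096190152)) = Rational(-224589752006051519, 111519276328504200)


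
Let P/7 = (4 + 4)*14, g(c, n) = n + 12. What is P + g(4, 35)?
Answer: 831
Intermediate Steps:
g(c, n) = 12 + n
P = 784 (P = 7*((4 + 4)*14) = 7*(8*14) = 7*112 = 784)
P + g(4, 35) = 784 + (12 + 35) = 784 + 47 = 831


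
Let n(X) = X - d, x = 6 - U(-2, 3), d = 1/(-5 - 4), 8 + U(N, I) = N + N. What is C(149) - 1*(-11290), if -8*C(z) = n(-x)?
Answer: 813041/72 ≈ 11292.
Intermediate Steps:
U(N, I) = -8 + 2*N (U(N, I) = -8 + (N + N) = -8 + 2*N)
d = -1/9 (d = 1/(-9) = -1/9 ≈ -0.11111)
x = 18 (x = 6 - (-8 + 2*(-2)) = 6 - (-8 - 4) = 6 - 1*(-12) = 6 + 12 = 18)
n(X) = 1/9 + X (n(X) = X - 1*(-1/9) = X + 1/9 = 1/9 + X)
C(z) = 161/72 (C(z) = -(1/9 - 1*18)/8 = -(1/9 - 18)/8 = -1/8*(-161/9) = 161/72)
C(149) - 1*(-11290) = 161/72 - 1*(-11290) = 161/72 + 11290 = 813041/72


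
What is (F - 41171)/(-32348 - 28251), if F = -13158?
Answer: 4939/5509 ≈ 0.89653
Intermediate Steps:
(F - 41171)/(-32348 - 28251) = (-13158 - 41171)/(-32348 - 28251) = -54329/(-60599) = -54329*(-1/60599) = 4939/5509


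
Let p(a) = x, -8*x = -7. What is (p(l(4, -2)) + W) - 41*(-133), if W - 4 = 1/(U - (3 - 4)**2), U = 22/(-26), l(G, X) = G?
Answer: 16372/3 ≈ 5457.3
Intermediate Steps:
x = 7/8 (x = -1/8*(-7) = 7/8 ≈ 0.87500)
p(a) = 7/8
U = -11/13 (U = 22*(-1/26) = -11/13 ≈ -0.84615)
W = 83/24 (W = 4 + 1/(-11/13 - (3 - 4)**2) = 4 + 1/(-11/13 - 1*(-1)**2) = 4 + 1/(-11/13 - 1*1) = 4 + 1/(-11/13 - 1) = 4 + 1/(-24/13) = 4 - 13/24 = 83/24 ≈ 3.4583)
(p(l(4, -2)) + W) - 41*(-133) = (7/8 + 83/24) - 41*(-133) = 13/3 + 5453 = 16372/3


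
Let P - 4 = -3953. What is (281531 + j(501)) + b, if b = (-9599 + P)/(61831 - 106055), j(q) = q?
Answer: 3118149179/11056 ≈ 2.8203e+5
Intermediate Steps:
P = -3949 (P = 4 - 3953 = -3949)
b = 3387/11056 (b = (-9599 - 3949)/(61831 - 106055) = -13548/(-44224) = -13548*(-1/44224) = 3387/11056 ≈ 0.30635)
(281531 + j(501)) + b = (281531 + 501) + 3387/11056 = 282032 + 3387/11056 = 3118149179/11056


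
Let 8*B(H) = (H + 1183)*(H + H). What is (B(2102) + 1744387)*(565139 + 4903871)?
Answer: 18981044167045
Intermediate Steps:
B(H) = H*(1183 + H)/4 (B(H) = ((H + 1183)*(H + H))/8 = ((1183 + H)*(2*H))/8 = (2*H*(1183 + H))/8 = H*(1183 + H)/4)
(B(2102) + 1744387)*(565139 + 4903871) = ((¼)*2102*(1183 + 2102) + 1744387)*(565139 + 4903871) = ((¼)*2102*3285 + 1744387)*5469010 = (3452535/2 + 1744387)*5469010 = (6941309/2)*5469010 = 18981044167045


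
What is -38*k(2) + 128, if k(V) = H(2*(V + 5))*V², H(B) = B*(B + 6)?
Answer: -42432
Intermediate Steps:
H(B) = B*(6 + B)
k(V) = V²*(10 + 2*V)*(16 + 2*V) (k(V) = ((2*(V + 5))*(6 + 2*(V + 5)))*V² = ((2*(5 + V))*(6 + 2*(5 + V)))*V² = ((10 + 2*V)*(6 + (10 + 2*V)))*V² = ((10 + 2*V)*(16 + 2*V))*V² = V²*(10 + 2*V)*(16 + 2*V))
-38*k(2) + 128 = -152*2²*(5 + 2)*(8 + 2) + 128 = -152*4*7*10 + 128 = -38*1120 + 128 = -42560 + 128 = -42432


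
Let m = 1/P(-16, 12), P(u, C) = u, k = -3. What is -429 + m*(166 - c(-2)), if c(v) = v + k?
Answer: -7035/16 ≈ -439.69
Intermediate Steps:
c(v) = -3 + v (c(v) = v - 3 = -3 + v)
m = -1/16 (m = 1/(-16) = -1/16 ≈ -0.062500)
-429 + m*(166 - c(-2)) = -429 - (166 - (-3 - 2))/16 = -429 - (166 - 1*(-5))/16 = -429 - (166 + 5)/16 = -429 - 1/16*171 = -429 - 171/16 = -7035/16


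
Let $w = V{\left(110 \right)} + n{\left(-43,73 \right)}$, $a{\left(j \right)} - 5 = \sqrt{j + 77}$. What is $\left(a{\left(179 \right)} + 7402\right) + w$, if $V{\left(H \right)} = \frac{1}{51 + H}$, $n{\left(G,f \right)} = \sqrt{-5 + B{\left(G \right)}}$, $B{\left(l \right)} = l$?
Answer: $\frac{1195104}{161} + 4 i \sqrt{3} \approx 7423.0 + 6.9282 i$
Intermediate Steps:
$a{\left(j \right)} = 5 + \sqrt{77 + j}$ ($a{\left(j \right)} = 5 + \sqrt{j + 77} = 5 + \sqrt{77 + j}$)
$n{\left(G,f \right)} = \sqrt{-5 + G}$
$w = \frac{1}{161} + 4 i \sqrt{3}$ ($w = \frac{1}{51 + 110} + \sqrt{-5 - 43} = \frac{1}{161} + \sqrt{-48} = \frac{1}{161} + 4 i \sqrt{3} \approx 0.0062112 + 6.9282 i$)
$\left(a{\left(179 \right)} + 7402\right) + w = \left(\left(5 + \sqrt{77 + 179}\right) + 7402\right) + \left(\frac{1}{161} + 4 i \sqrt{3}\right) = \left(\left(5 + \sqrt{256}\right) + 7402\right) + \left(\frac{1}{161} + 4 i \sqrt{3}\right) = \left(\left(5 + 16\right) + 7402\right) + \left(\frac{1}{161} + 4 i \sqrt{3}\right) = \left(21 + 7402\right) + \left(\frac{1}{161} + 4 i \sqrt{3}\right) = 7423 + \left(\frac{1}{161} + 4 i \sqrt{3}\right) = \frac{1195104}{161} + 4 i \sqrt{3}$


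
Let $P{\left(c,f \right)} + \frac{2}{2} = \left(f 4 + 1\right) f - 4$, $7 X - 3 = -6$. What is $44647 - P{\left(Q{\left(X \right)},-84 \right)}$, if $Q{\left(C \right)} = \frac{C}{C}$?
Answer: $16512$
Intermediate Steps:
$X = - \frac{3}{7}$ ($X = \frac{3}{7} + \frac{1}{7} \left(-6\right) = \frac{3}{7} - \frac{6}{7} = - \frac{3}{7} \approx -0.42857$)
$Q{\left(C \right)} = 1$
$P{\left(c,f \right)} = -5 + f \left(1 + 4 f\right)$ ($P{\left(c,f \right)} = -1 + \left(\left(f 4 + 1\right) f - 4\right) = -1 + \left(\left(4 f + 1\right) f - 4\right) = -1 + \left(\left(1 + 4 f\right) f - 4\right) = -1 + \left(f \left(1 + 4 f\right) - 4\right) = -1 + \left(-4 + f \left(1 + 4 f\right)\right) = -5 + f \left(1 + 4 f\right)$)
$44647 - P{\left(Q{\left(X \right)},-84 \right)} = 44647 - \left(-5 - 84 + 4 \left(-84\right)^{2}\right) = 44647 - \left(-5 - 84 + 4 \cdot 7056\right) = 44647 - \left(-5 - 84 + 28224\right) = 44647 - 28135 = 16512$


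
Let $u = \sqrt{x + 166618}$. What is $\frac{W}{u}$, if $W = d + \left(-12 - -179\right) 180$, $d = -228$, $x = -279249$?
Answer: $- \frac{29832 i \sqrt{112631}}{112631} \approx - 88.89 i$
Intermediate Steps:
$W = 29832$ ($W = -228 + \left(-12 - -179\right) 180 = -228 + \left(-12 + 179\right) 180 = -228 + 167 \cdot 180 = -228 + 30060 = 29832$)
$u = i \sqrt{112631}$ ($u = \sqrt{-279249 + 166618} = \sqrt{-112631} = i \sqrt{112631} \approx 335.61 i$)
$\frac{W}{u} = \frac{29832}{i \sqrt{112631}} = 29832 \left(- \frac{i \sqrt{112631}}{112631}\right) = - \frac{29832 i \sqrt{112631}}{112631}$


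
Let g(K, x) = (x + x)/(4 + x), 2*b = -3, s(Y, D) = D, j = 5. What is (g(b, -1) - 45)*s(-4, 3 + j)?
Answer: -1096/3 ≈ -365.33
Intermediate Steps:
b = -3/2 (b = (½)*(-3) = -3/2 ≈ -1.5000)
g(K, x) = 2*x/(4 + x) (g(K, x) = (2*x)/(4 + x) = 2*x/(4 + x))
(g(b, -1) - 45)*s(-4, 3 + j) = (2*(-1)/(4 - 1) - 45)*(3 + 5) = (2*(-1)/3 - 45)*8 = (2*(-1)*(⅓) - 45)*8 = (-⅔ - 45)*8 = -137/3*8 = -1096/3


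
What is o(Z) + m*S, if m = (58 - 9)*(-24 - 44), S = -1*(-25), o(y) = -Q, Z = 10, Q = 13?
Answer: -83313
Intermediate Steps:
o(y) = -13 (o(y) = -1*13 = -13)
S = 25
m = -3332 (m = 49*(-68) = -3332)
o(Z) + m*S = -13 - 3332*25 = -13 - 83300 = -83313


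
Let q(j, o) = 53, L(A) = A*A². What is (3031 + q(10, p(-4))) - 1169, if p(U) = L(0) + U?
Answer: 1915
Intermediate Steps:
L(A) = A³
p(U) = U (p(U) = 0³ + U = 0 + U = U)
(3031 + q(10, p(-4))) - 1169 = (3031 + 53) - 1169 = 3084 - 1169 = 1915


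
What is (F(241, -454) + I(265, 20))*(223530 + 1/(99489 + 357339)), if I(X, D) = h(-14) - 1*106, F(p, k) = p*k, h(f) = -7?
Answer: -3728107876562069/152276 ≈ -2.4483e+10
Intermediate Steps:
F(p, k) = k*p
I(X, D) = -113 (I(X, D) = -7 - 1*106 = -7 - 106 = -113)
(F(241, -454) + I(265, 20))*(223530 + 1/(99489 + 357339)) = (-454*241 - 113)*(223530 + 1/(99489 + 357339)) = (-109414 - 113)*(223530 + 1/456828) = -109527*(223530 + 1/456828) = -109527*102114762841/456828 = -3728107876562069/152276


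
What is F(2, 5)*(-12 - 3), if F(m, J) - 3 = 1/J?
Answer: -48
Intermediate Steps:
F(m, J) = 3 + 1/J
F(2, 5)*(-12 - 3) = (3 + 1/5)*(-12 - 3) = (3 + ⅕)*(-15) = (16/5)*(-15) = -48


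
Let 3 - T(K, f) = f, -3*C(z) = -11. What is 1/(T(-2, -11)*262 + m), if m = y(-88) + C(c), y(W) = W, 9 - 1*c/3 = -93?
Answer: 3/10751 ≈ 0.00027904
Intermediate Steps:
c = 306 (c = 27 - 3*(-93) = 27 + 279 = 306)
C(z) = 11/3 (C(z) = -⅓*(-11) = 11/3)
T(K, f) = 3 - f
m = -253/3 (m = -88 + 11/3 = -253/3 ≈ -84.333)
1/(T(-2, -11)*262 + m) = 1/((3 - 1*(-11))*262 - 253/3) = 1/((3 + 11)*262 - 253/3) = 1/(14*262 - 253/3) = 1/(3668 - 253/3) = 1/(10751/3) = 3/10751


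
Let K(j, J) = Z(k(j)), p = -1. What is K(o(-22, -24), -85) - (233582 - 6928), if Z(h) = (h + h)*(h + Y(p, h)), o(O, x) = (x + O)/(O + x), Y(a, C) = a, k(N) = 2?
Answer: -226650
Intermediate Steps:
o(O, x) = 1 (o(O, x) = (O + x)/(O + x) = 1)
Z(h) = 2*h*(-1 + h) (Z(h) = (h + h)*(h - 1) = (2*h)*(-1 + h) = 2*h*(-1 + h))
K(j, J) = 4 (K(j, J) = 2*2*(-1 + 2) = 2*2*1 = 4)
K(o(-22, -24), -85) - (233582 - 6928) = 4 - (233582 - 6928) = 4 - 1*226654 = 4 - 226654 = -226650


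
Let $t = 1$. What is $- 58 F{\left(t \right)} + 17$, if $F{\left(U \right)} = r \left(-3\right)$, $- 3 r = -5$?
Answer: $307$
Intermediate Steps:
$r = \frac{5}{3}$ ($r = \left(- \frac{1}{3}\right) \left(-5\right) = \frac{5}{3} \approx 1.6667$)
$F{\left(U \right)} = -5$ ($F{\left(U \right)} = \frac{5}{3} \left(-3\right) = -5$)
$- 58 F{\left(t \right)} + 17 = \left(-58\right) \left(-5\right) + 17 = 290 + 17 = 307$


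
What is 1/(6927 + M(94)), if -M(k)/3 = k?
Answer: 1/6645 ≈ 0.00015049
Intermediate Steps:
M(k) = -3*k
1/(6927 + M(94)) = 1/(6927 - 3*94) = 1/(6927 - 282) = 1/6645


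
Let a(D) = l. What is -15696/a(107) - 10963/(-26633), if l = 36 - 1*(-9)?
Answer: -46393137/133165 ≈ -348.39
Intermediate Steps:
l = 45 (l = 36 + 9 = 45)
a(D) = 45
-15696/a(107) - 10963/(-26633) = -15696/45 - 10963/(-26633) = -15696*1/45 - 10963*(-1/26633) = -1744/5 + 10963/26633 = -46393137/133165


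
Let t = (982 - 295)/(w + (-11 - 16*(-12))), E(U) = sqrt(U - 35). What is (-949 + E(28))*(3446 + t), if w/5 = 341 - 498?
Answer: -1974581453/604 + 2080697*I*sqrt(7)/604 ≈ -3.2692e+6 + 9114.3*I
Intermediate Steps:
w = -785 (w = 5*(341 - 498) = 5*(-157) = -785)
E(U) = sqrt(-35 + U)
t = -687/604 (t = (982 - 295)/(-785 + (-11 - 16*(-12))) = 687/(-785 + (-11 + 192)) = 687/(-785 + 181) = 687/(-604) = 687*(-1/604) = -687/604 ≈ -1.1374)
(-949 + E(28))*(3446 + t) = (-949 + sqrt(-35 + 28))*(3446 - 687/604) = (-949 + sqrt(-7))*(2080697/604) = (-949 + I*sqrt(7))*(2080697/604) = -1974581453/604 + 2080697*I*sqrt(7)/604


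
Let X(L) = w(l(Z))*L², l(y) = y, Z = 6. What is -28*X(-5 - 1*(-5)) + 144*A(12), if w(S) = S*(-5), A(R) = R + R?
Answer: 3456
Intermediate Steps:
A(R) = 2*R
w(S) = -5*S
X(L) = -30*L² (X(L) = (-5*6)*L² = -30*L²)
-28*X(-5 - 1*(-5)) + 144*A(12) = -(-840)*(-5 - 1*(-5))² + 144*(2*12) = -(-840)*(-5 + 5)² + 144*24 = -(-840)*0² + 3456 = -(-840)*0 + 3456 = -28*0 + 3456 = 0 + 3456 = 3456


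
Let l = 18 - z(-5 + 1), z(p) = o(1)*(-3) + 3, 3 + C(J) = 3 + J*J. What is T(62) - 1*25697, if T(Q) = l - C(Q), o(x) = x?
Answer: -29523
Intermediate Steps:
C(J) = J² (C(J) = -3 + (3 + J*J) = -3 + (3 + J²) = J²)
z(p) = 0 (z(p) = 1*(-3) + 3 = -3 + 3 = 0)
l = 18 (l = 18 - 1*0 = 18 + 0 = 18)
T(Q) = 18 - Q²
T(62) - 1*25697 = (18 - 1*62²) - 1*25697 = (18 - 1*3844) - 25697 = (18 - 3844) - 25697 = -3826 - 25697 = -29523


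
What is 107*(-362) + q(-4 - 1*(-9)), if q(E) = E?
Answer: -38729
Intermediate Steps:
107*(-362) + q(-4 - 1*(-9)) = 107*(-362) + (-4 - 1*(-9)) = -38734 + (-4 + 9) = -38734 + 5 = -38729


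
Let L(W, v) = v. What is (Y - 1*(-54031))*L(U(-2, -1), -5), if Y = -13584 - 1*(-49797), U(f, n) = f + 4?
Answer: -451220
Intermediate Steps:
U(f, n) = 4 + f
Y = 36213 (Y = -13584 + 49797 = 36213)
(Y - 1*(-54031))*L(U(-2, -1), -5) = (36213 - 1*(-54031))*(-5) = (36213 + 54031)*(-5) = 90244*(-5) = -451220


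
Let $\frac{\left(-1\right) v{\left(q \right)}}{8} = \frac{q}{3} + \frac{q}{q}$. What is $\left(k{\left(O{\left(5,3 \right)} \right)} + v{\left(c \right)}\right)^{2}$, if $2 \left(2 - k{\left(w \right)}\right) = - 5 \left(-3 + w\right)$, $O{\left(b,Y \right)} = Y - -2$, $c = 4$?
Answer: $\frac{1225}{9} \approx 136.11$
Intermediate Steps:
$v{\left(q \right)} = -8 - \frac{8 q}{3}$ ($v{\left(q \right)} = - 8 \left(\frac{q}{3} + \frac{q}{q}\right) = - 8 \left(q \frac{1}{3} + 1\right) = - 8 \left(\frac{q}{3} + 1\right) = - 8 \left(1 + \frac{q}{3}\right) = -8 - \frac{8 q}{3}$)
$O{\left(b,Y \right)} = 2 + Y$ ($O{\left(b,Y \right)} = Y + 2 = 2 + Y$)
$k{\left(w \right)} = - \frac{11}{2} + \frac{5 w}{2}$ ($k{\left(w \right)} = 2 - \frac{\left(-5\right) \left(-3 + w\right)}{2} = 2 - \frac{15 - 5 w}{2} = 2 + \left(- \frac{15}{2} + \frac{5 w}{2}\right) = - \frac{11}{2} + \frac{5 w}{2}$)
$\left(k{\left(O{\left(5,3 \right)} \right)} + v{\left(c \right)}\right)^{2} = \left(\left(- \frac{11}{2} + \frac{5 \left(2 + 3\right)}{2}\right) - \frac{56}{3}\right)^{2} = \left(\left(- \frac{11}{2} + \frac{5}{2} \cdot 5\right) - \frac{56}{3}\right)^{2} = \left(\left(- \frac{11}{2} + \frac{25}{2}\right) - \frac{56}{3}\right)^{2} = \left(7 - \frac{56}{3}\right)^{2} = \left(- \frac{35}{3}\right)^{2} = \frac{1225}{9}$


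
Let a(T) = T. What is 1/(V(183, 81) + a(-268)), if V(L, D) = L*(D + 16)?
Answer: 1/17483 ≈ 5.7198e-5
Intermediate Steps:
V(L, D) = L*(16 + D)
1/(V(183, 81) + a(-268)) = 1/(183*(16 + 81) - 268) = 1/(183*97 - 268) = 1/(17751 - 268) = 1/17483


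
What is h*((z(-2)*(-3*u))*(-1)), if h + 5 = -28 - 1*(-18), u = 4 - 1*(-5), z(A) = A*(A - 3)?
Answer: -4050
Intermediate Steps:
z(A) = A*(-3 + A)
u = 9 (u = 4 + 5 = 9)
h = -15 (h = -5 + (-28 - 1*(-18)) = -5 + (-28 + 18) = -5 - 10 = -15)
h*((z(-2)*(-3*u))*(-1)) = -15*(-2*(-3 - 2))*(-3*9)*(-1) = -15*-2*(-5)*(-27)*(-1) = -15*10*(-27)*(-1) = -(-4050)*(-1) = -15*270 = -4050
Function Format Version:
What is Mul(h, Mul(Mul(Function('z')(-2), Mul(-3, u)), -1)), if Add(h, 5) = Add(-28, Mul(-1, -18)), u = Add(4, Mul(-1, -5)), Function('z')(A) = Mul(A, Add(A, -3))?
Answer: -4050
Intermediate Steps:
Function('z')(A) = Mul(A, Add(-3, A))
u = 9 (u = Add(4, 5) = 9)
h = -15 (h = Add(-5, Add(-28, Mul(-1, -18))) = Add(-5, Add(-28, 18)) = Add(-5, -10) = -15)
Mul(h, Mul(Mul(Function('z')(-2), Mul(-3, u)), -1)) = Mul(-15, Mul(Mul(Mul(-2, Add(-3, -2)), Mul(-3, 9)), -1)) = Mul(-15, Mul(Mul(Mul(-2, -5), -27), -1)) = Mul(-15, Mul(Mul(10, -27), -1)) = Mul(-15, Mul(-270, -1)) = Mul(-15, 270) = -4050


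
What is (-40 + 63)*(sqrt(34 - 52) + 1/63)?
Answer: 23/63 + 69*I*sqrt(2) ≈ 0.36508 + 97.581*I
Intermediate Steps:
(-40 + 63)*(sqrt(34 - 52) + 1/63) = 23*(sqrt(-18) + 1/63) = 23*(3*I*sqrt(2) + 1/63) = 23*(1/63 + 3*I*sqrt(2)) = 23/63 + 69*I*sqrt(2)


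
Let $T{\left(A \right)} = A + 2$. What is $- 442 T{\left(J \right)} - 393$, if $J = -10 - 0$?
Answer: $3143$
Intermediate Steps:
$J = -10$ ($J = -10 + 0 = -10$)
$T{\left(A \right)} = 2 + A$
$- 442 T{\left(J \right)} - 393 = - 442 \left(2 - 10\right) - 393 = \left(-442\right) \left(-8\right) - 393 = 3536 - 393 = 3143$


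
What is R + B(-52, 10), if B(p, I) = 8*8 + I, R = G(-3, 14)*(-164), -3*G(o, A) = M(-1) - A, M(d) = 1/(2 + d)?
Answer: -1910/3 ≈ -636.67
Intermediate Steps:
G(o, A) = -⅓ + A/3 (G(o, A) = -(1/(2 - 1) - A)/3 = -(1/1 - A)/3 = -(1 - A)/3 = -⅓ + A/3)
R = -2132/3 (R = (-⅓ + (⅓)*14)*(-164) = (-⅓ + 14/3)*(-164) = (13/3)*(-164) = -2132/3 ≈ -710.67)
B(p, I) = 64 + I
R + B(-52, 10) = -2132/3 + (64 + 10) = -2132/3 + 74 = -1910/3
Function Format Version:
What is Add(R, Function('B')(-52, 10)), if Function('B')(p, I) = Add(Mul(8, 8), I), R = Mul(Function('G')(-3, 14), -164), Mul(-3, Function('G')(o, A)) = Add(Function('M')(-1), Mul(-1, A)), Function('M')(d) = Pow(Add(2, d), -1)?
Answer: Rational(-1910, 3) ≈ -636.67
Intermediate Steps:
Function('G')(o, A) = Add(Rational(-1, 3), Mul(Rational(1, 3), A)) (Function('G')(o, A) = Mul(Rational(-1, 3), Add(Pow(Add(2, -1), -1), Mul(-1, A))) = Mul(Rational(-1, 3), Add(Pow(1, -1), Mul(-1, A))) = Mul(Rational(-1, 3), Add(1, Mul(-1, A))) = Add(Rational(-1, 3), Mul(Rational(1, 3), A)))
R = Rational(-2132, 3) (R = Mul(Add(Rational(-1, 3), Mul(Rational(1, 3), 14)), -164) = Mul(Add(Rational(-1, 3), Rational(14, 3)), -164) = Mul(Rational(13, 3), -164) = Rational(-2132, 3) ≈ -710.67)
Function('B')(p, I) = Add(64, I)
Add(R, Function('B')(-52, 10)) = Add(Rational(-2132, 3), Add(64, 10)) = Add(Rational(-2132, 3), 74) = Rational(-1910, 3)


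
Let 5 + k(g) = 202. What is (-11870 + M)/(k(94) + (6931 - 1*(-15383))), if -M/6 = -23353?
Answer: 128248/22511 ≈ 5.6971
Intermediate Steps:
M = 140118 (M = -6*(-23353) = 140118)
k(g) = 197 (k(g) = -5 + 202 = 197)
(-11870 + M)/(k(94) + (6931 - 1*(-15383))) = (-11870 + 140118)/(197 + (6931 - 1*(-15383))) = 128248/(197 + (6931 + 15383)) = 128248/(197 + 22314) = 128248/22511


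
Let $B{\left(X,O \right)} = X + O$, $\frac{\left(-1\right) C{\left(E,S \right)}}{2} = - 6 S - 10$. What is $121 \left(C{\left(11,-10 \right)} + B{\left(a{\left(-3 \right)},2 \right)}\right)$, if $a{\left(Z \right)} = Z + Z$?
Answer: $-12584$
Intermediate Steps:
$a{\left(Z \right)} = 2 Z$
$C{\left(E,S \right)} = 20 + 12 S$ ($C{\left(E,S \right)} = - 2 \left(- 6 S - 10\right) = - 2 \left(-10 - 6 S\right) = 20 + 12 S$)
$B{\left(X,O \right)} = O + X$
$121 \left(C{\left(11,-10 \right)} + B{\left(a{\left(-3 \right)},2 \right)}\right) = 121 \left(\left(20 + 12 \left(-10\right)\right) + \left(2 + 2 \left(-3\right)\right)\right) = 121 \left(\left(20 - 120\right) + \left(2 - 6\right)\right) = 121 \left(-100 - 4\right) = 121 \left(-104\right) = -12584$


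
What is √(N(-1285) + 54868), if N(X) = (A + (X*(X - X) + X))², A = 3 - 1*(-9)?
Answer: √1675397 ≈ 1294.4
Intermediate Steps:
A = 12 (A = 3 + 9 = 12)
N(X) = (12 + X)² (N(X) = (12 + (X*(X - X) + X))² = (12 + (X*0 + X))² = (12 + (0 + X))² = (12 + X)²)
√(N(-1285) + 54868) = √((12 - 1285)² + 54868) = √((-1273)² + 54868) = √(1620529 + 54868) = √1675397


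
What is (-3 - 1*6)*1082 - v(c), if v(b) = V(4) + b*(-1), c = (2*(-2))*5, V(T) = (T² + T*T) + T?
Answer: -9794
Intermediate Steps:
V(T) = T + 2*T² (V(T) = (T² + T²) + T = 2*T² + T = T + 2*T²)
c = -20 (c = -4*5 = -20)
v(b) = 36 - b (v(b) = 4*(1 + 2*4) + b*(-1) = 4*(1 + 8) - b = 4*9 - b = 36 - b)
(-3 - 1*6)*1082 - v(c) = (-3 - 1*6)*1082 - (36 - 1*(-20)) = (-3 - 6)*1082 - (36 + 20) = -9*1082 - 1*56 = -9738 - 56 = -9794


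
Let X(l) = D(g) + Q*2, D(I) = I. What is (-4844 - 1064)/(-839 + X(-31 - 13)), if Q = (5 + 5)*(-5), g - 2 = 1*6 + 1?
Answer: 2954/465 ≈ 6.3527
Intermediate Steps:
g = 9 (g = 2 + (1*6 + 1) = 2 + (6 + 1) = 2 + 7 = 9)
Q = -50 (Q = 10*(-5) = -50)
X(l) = -91 (X(l) = 9 - 50*2 = 9 - 100 = -91)
(-4844 - 1064)/(-839 + X(-31 - 13)) = (-4844 - 1064)/(-839 - 91) = -5908/(-930) = -5908*(-1/930) = 2954/465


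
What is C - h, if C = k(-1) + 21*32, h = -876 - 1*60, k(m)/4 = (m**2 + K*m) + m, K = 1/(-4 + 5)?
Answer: 1604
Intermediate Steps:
K = 1 (K = 1/1 = 1)
k(m) = 4*m**2 + 8*m (k(m) = 4*((m**2 + 1*m) + m) = 4*((m**2 + m) + m) = 4*((m + m**2) + m) = 4*(m**2 + 2*m) = 4*m**2 + 8*m)
h = -936 (h = -876 - 60 = -936)
C = 668 (C = 4*(-1)*(2 - 1) + 21*32 = 4*(-1)*1 + 672 = -4 + 672 = 668)
C - h = 668 - 1*(-936) = 668 + 936 = 1604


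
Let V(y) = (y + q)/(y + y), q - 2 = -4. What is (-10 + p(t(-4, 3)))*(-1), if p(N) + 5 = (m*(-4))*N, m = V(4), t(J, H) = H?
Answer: 18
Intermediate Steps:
q = -2 (q = 2 - 4 = -2)
V(y) = (-2 + y)/(2*y) (V(y) = (y - 2)/(y + y) = (-2 + y)/((2*y)) = (-2 + y)*(1/(2*y)) = (-2 + y)/(2*y))
m = 1/4 (m = (1/2)*(-2 + 4)/4 = (1/2)*(1/4)*2 = 1/4 ≈ 0.25000)
p(N) = -5 - N (p(N) = -5 + ((1/4)*(-4))*N = -5 - N)
(-10 + p(t(-4, 3)))*(-1) = (-10 + (-5 - 1*3))*(-1) = (-10 + (-5 - 3))*(-1) = (-10 - 8)*(-1) = -18*(-1) = 18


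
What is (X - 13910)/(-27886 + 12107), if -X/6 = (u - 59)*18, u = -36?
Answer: 3650/15779 ≈ 0.23132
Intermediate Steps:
X = 10260 (X = -6*(-36 - 59)*18 = -(-570)*18 = -6*(-1710) = 10260)
(X - 13910)/(-27886 + 12107) = (10260 - 13910)/(-27886 + 12107) = -3650/(-15779) = -3650*(-1/15779) = 3650/15779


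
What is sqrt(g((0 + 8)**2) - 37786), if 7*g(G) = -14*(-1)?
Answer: 2*I*sqrt(9446) ≈ 194.38*I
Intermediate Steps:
g(G) = 2 (g(G) = (-14*(-1))/7 = (1/7)*14 = 2)
sqrt(g((0 + 8)**2) - 37786) = sqrt(2 - 37786) = sqrt(-37784) = 2*I*sqrt(9446)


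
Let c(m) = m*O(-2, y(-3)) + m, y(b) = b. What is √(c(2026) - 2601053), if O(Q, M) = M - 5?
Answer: I*√2615235 ≈ 1617.2*I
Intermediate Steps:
O(Q, M) = -5 + M
c(m) = -7*m (c(m) = m*(-5 - 3) + m = m*(-8) + m = -8*m + m = -7*m)
√(c(2026) - 2601053) = √(-7*2026 - 2601053) = √(-14182 - 2601053) = √(-2615235) = I*√2615235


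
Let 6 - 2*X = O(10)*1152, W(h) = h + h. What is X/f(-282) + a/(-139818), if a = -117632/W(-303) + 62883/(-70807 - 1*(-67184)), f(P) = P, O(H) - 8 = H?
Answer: 132570584428531/3606964851987 ≈ 36.754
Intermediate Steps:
W(h) = 2*h
O(H) = 8 + H
X = -10365 (X = 3 - (8 + 10)*1152/2 = 3 - 9*1152 = 3 - ½*20736 = 3 - 10368 = -10365)
a = 194036819/1097769 (a = -117632/(2*(-303)) + 62883/(-70807 - 1*(-67184)) = -117632/(-606) + 62883/(-70807 + 67184) = -117632*(-1/606) + 62883/(-3623) = 58816/303 + 62883*(-1/3623) = 58816/303 - 62883/3623 = 194036819/1097769 ≈ 176.76)
X/f(-282) + a/(-139818) = -10365/(-282) + (194036819/1097769)/(-139818) = -10365*(-1/282) + (194036819/1097769)*(-1/139818) = 3455/94 - 194036819/153487866042 = 132570584428531/3606964851987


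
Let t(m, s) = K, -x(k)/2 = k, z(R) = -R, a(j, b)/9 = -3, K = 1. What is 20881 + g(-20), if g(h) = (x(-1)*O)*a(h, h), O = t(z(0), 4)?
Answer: 20827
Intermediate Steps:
a(j, b) = -27 (a(j, b) = 9*(-3) = -27)
x(k) = -2*k
t(m, s) = 1
O = 1
g(h) = -54 (g(h) = (-2*(-1)*1)*(-27) = (2*1)*(-27) = 2*(-27) = -54)
20881 + g(-20) = 20881 - 54 = 20827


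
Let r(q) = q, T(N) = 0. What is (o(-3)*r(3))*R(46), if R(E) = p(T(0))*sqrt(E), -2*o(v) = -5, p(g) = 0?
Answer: 0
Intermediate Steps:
o(v) = 5/2 (o(v) = -1/2*(-5) = 5/2)
R(E) = 0 (R(E) = 0*sqrt(E) = 0)
(o(-3)*r(3))*R(46) = ((5/2)*3)*0 = (15/2)*0 = 0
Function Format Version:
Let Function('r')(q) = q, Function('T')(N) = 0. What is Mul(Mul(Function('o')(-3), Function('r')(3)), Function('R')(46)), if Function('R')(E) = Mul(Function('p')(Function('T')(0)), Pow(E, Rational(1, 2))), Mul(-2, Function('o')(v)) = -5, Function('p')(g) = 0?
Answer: 0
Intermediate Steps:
Function('o')(v) = Rational(5, 2) (Function('o')(v) = Mul(Rational(-1, 2), -5) = Rational(5, 2))
Function('R')(E) = 0 (Function('R')(E) = Mul(0, Pow(E, Rational(1, 2))) = 0)
Mul(Mul(Function('o')(-3), Function('r')(3)), Function('R')(46)) = Mul(Mul(Rational(5, 2), 3), 0) = Mul(Rational(15, 2), 0) = 0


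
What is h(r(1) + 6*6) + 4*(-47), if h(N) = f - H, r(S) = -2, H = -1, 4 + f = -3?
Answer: -194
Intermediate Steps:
f = -7 (f = -4 - 3 = -7)
h(N) = -6 (h(N) = -7 - 1*(-1) = -7 + 1 = -6)
h(r(1) + 6*6) + 4*(-47) = -6 + 4*(-47) = -6 - 188 = -194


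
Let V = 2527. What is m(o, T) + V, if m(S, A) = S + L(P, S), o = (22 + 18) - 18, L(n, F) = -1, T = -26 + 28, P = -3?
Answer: 2548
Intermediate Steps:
T = 2
o = 22 (o = 40 - 18 = 22)
m(S, A) = -1 + S (m(S, A) = S - 1 = -1 + S)
m(o, T) + V = (-1 + 22) + 2527 = 21 + 2527 = 2548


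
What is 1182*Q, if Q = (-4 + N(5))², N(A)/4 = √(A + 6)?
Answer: 226944 - 37824*√11 ≈ 1.0150e+5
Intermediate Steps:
N(A) = 4*√(6 + A) (N(A) = 4*√(A + 6) = 4*√(6 + A))
Q = (-4 + 4*√11)² (Q = (-4 + 4*√(6 + 5))² = (-4 + 4*√11)² ≈ 85.868)
1182*Q = 1182*(192 - 32*√11) = 226944 - 37824*√11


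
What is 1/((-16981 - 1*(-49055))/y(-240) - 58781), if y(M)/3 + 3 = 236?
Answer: -699/41055845 ≈ -1.7026e-5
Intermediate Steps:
y(M) = 699 (y(M) = -9 + 3*236 = -9 + 708 = 699)
1/((-16981 - 1*(-49055))/y(-240) - 58781) = 1/((-16981 - 1*(-49055))/699 - 58781) = 1/((-16981 + 49055)*(1/699) - 58781) = 1/(32074*(1/699) - 58781) = 1/(32074/699 - 58781) = 1/(-41055845/699) = -699/41055845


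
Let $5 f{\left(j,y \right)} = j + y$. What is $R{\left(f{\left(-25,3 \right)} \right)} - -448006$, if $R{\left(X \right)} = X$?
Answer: $\frac{2240008}{5} \approx 4.48 \cdot 10^{5}$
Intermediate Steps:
$f{\left(j,y \right)} = \frac{j}{5} + \frac{y}{5}$ ($f{\left(j,y \right)} = \frac{j + y}{5} = \frac{j}{5} + \frac{y}{5}$)
$R{\left(f{\left(-25,3 \right)} \right)} - -448006 = \left(\frac{1}{5} \left(-25\right) + \frac{1}{5} \cdot 3\right) - -448006 = \left(-5 + \frac{3}{5}\right) + 448006 = - \frac{22}{5} + 448006 = \frac{2240008}{5}$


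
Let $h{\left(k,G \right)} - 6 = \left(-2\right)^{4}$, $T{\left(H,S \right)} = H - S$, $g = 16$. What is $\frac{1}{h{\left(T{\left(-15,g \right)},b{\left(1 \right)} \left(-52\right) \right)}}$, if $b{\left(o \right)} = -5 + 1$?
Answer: $\frac{1}{22} \approx 0.045455$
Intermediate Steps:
$b{\left(o \right)} = -4$
$h{\left(k,G \right)} = 22$ ($h{\left(k,G \right)} = 6 + \left(-2\right)^{4} = 6 + 16 = 22$)
$\frac{1}{h{\left(T{\left(-15,g \right)},b{\left(1 \right)} \left(-52\right) \right)}} = \frac{1}{22}$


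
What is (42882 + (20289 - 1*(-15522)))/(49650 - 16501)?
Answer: 78693/33149 ≈ 2.3739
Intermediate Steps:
(42882 + (20289 - 1*(-15522)))/(49650 - 16501) = (42882 + (20289 + 15522))/33149 = (42882 + 35811)*(1/33149) = 78693*(1/33149) = 78693/33149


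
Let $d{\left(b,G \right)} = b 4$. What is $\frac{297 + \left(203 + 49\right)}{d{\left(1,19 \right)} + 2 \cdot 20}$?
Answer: $\frac{549}{44} \approx 12.477$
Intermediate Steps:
$d{\left(b,G \right)} = 4 b$
$\frac{297 + \left(203 + 49\right)}{d{\left(1,19 \right)} + 2 \cdot 20} = \frac{297 + \left(203 + 49\right)}{4 \cdot 1 + 2 \cdot 20} = \frac{297 + 252}{4 + 40} = \frac{549}{44}$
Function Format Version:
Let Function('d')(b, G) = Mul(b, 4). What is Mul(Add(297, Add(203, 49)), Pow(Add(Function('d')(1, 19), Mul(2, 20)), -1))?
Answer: Rational(549, 44) ≈ 12.477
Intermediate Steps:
Function('d')(b, G) = Mul(4, b)
Mul(Add(297, Add(203, 49)), Pow(Add(Function('d')(1, 19), Mul(2, 20)), -1)) = Mul(Add(297, Add(203, 49)), Pow(Add(Mul(4, 1), Mul(2, 20)), -1)) = Mul(Add(297, 252), Pow(Add(4, 40), -1)) = Mul(549, Pow(44, -1)) = Mul(549, Rational(1, 44)) = Rational(549, 44)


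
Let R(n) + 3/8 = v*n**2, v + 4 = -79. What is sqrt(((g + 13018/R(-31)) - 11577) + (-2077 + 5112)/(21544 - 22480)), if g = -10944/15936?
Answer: I*sqrt(790572910073401410270718)/8262209436 ≈ 107.62*I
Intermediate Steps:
v = -83 (v = -4 - 79 = -83)
R(n) = -3/8 - 83*n**2
g = -57/83 (g = -10944*1/15936 = -57/83 ≈ -0.68675)
sqrt(((g + 13018/R(-31)) - 11577) + (-2077 + 5112)/(21544 - 22480)) = sqrt(((-57/83 + 13018/(-3/8 - 83*(-31)**2)) - 11577) + (-2077 + 5112)/(21544 - 22480)) = sqrt(((-57/83 + 13018/(-3/8 - 83*961)) - 11577) + 3035/(-936)) = sqrt(((-57/83 + 13018/(-3/8 - 79763)) - 11577) + 3035*(-1/936)) = sqrt(((-57/83 + 13018/(-638107/8)) - 11577) - 3035/936) = sqrt(((-57/83 + 13018*(-8/638107)) - 11577) - 3035/936) = sqrt(((-57/83 - 104144/638107) - 11577) - 3035/936) = sqrt((-45016051/52962881 - 11577) - 3035/936) = sqrt(-613196289388/52962881 - 3035/936) = sqrt(-574112469211003/49573256616) = I*sqrt(790572910073401410270718)/8262209436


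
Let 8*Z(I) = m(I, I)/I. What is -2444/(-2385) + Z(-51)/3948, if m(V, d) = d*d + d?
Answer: 12845341/12554640 ≈ 1.0232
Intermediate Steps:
m(V, d) = d + d² (m(V, d) = d² + d = d + d²)
Z(I) = ⅛ + I/8 (Z(I) = ((I*(1 + I))/I)/8 = (1 + I)/8 = ⅛ + I/8)
-2444/(-2385) + Z(-51)/3948 = -2444/(-2385) + (⅛ + (⅛)*(-51))/3948 = -2444*(-1/2385) + (⅛ - 51/8)*(1/3948) = 2444/2385 - 25/4*1/3948 = 2444/2385 - 25/15792 = 12845341/12554640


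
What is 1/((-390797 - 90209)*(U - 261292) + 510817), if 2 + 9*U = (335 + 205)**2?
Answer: 9/990891387533 ≈ 9.0827e-12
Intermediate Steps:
U = 291598/9 (U = -2/9 + (335 + 205)**2/9 = -2/9 + (1/9)*540**2 = -2/9 + (1/9)*291600 = -2/9 + 32400 = 291598/9 ≈ 32400.)
1/((-390797 - 90209)*(U - 261292) + 510817) = 1/((-390797 - 90209)*(291598/9 - 261292) + 510817) = 1/(-481006*(-2060030/9) + 510817) = 1/(990886790180/9 + 510817) = 1/(990891387533/9) = 9/990891387533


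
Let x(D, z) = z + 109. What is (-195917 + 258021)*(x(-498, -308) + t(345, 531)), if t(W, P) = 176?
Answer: -1428392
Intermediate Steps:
x(D, z) = 109 + z
(-195917 + 258021)*(x(-498, -308) + t(345, 531)) = (-195917 + 258021)*((109 - 308) + 176) = 62104*(-199 + 176) = 62104*(-23) = -1428392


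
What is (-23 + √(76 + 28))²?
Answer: 633 - 92*√26 ≈ 163.89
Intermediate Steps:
(-23 + √(76 + 28))² = (-23 + √104)² = (-23 + 2*√26)²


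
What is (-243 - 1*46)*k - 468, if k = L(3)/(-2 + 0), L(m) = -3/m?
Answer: -1225/2 ≈ -612.50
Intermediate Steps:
k = 1/2 (k = (-3/3)/(-2 + 0) = -3*1/3/(-2) = -1*(-1/2) = 1/2 ≈ 0.50000)
(-243 - 1*46)*k - 468 = (-243 - 1*46)*(1/2) - 468 = (-243 - 46)*(1/2) - 468 = -289*1/2 - 468 = -289/2 - 468 = -1225/2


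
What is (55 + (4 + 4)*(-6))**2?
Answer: 49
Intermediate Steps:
(55 + (4 + 4)*(-6))**2 = (55 + 8*(-6))**2 = (55 - 48)**2 = 7**2 = 49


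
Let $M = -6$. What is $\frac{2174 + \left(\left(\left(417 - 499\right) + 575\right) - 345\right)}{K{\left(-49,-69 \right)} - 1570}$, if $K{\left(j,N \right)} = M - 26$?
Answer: $- \frac{129}{89} \approx -1.4494$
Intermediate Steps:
$K{\left(j,N \right)} = -32$ ($K{\left(j,N \right)} = -6 - 26 = -32$)
$\frac{2174 + \left(\left(\left(417 - 499\right) + 575\right) - 345\right)}{K{\left(-49,-69 \right)} - 1570} = \frac{2174 + \left(\left(\left(417 - 499\right) + 575\right) - 345\right)}{-32 - 1570} = \frac{2174 + \left(\left(\left(417 - 499\right) + 575\right) - 345\right)}{-1602} = \left(2174 + \left(\left(-82 + 575\right) - 345\right)\right) \left(- \frac{1}{1602}\right) = \left(2174 + \left(493 - 345\right)\right) \left(- \frac{1}{1602}\right) = \left(2174 + 148\right) \left(- \frac{1}{1602}\right) = 2322 \left(- \frac{1}{1602}\right) = - \frac{129}{89}$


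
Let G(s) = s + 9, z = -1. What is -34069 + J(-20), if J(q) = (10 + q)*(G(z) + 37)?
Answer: -34519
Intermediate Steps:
G(s) = 9 + s
J(q) = 450 + 45*q (J(q) = (10 + q)*((9 - 1) + 37) = (10 + q)*(8 + 37) = (10 + q)*45 = 450 + 45*q)
-34069 + J(-20) = -34069 + (450 + 45*(-20)) = -34069 + (450 - 900) = -34069 - 450 = -34519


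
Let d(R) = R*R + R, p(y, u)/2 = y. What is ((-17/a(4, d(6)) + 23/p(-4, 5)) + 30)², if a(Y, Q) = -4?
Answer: 63001/64 ≈ 984.39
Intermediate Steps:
p(y, u) = 2*y
d(R) = R + R² (d(R) = R² + R = R + R²)
((-17/a(4, d(6)) + 23/p(-4, 5)) + 30)² = ((-17/(-4) + 23/((2*(-4)))) + 30)² = ((-17*(-¼) + 23/(-8)) + 30)² = ((17/4 + 23*(-⅛)) + 30)² = ((17/4 - 23/8) + 30)² = (11/8 + 30)² = (251/8)² = 63001/64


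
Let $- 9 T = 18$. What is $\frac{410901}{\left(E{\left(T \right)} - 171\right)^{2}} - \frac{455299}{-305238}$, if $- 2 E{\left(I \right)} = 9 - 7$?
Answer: $\frac{69446082527}{4515080496} \approx 15.381$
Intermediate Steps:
$T = -2$ ($T = \left(- \frac{1}{9}\right) 18 = -2$)
$E{\left(I \right)} = -1$ ($E{\left(I \right)} = - \frac{9 - 7}{2} = \left(- \frac{1}{2}\right) 2 = -1$)
$\frac{410901}{\left(E{\left(T \right)} - 171\right)^{2}} - \frac{455299}{-305238} = \frac{410901}{\left(-1 - 171\right)^{2}} - \frac{455299}{-305238} = \frac{410901}{\left(-172\right)^{2}} - - \frac{455299}{305238} = \frac{410901}{29584} + \frac{455299}{305238} = \frac{69446082527}{4515080496}$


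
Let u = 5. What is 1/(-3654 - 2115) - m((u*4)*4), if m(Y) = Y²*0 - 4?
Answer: 23075/5769 ≈ 3.9998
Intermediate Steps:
m(Y) = -4 (m(Y) = 0 - 4 = -4)
1/(-3654 - 2115) - m((u*4)*4) = 1/(-3654 - 2115) - 1*(-4) = 1/(-5769) + 4 = -1/5769 + 4 = 23075/5769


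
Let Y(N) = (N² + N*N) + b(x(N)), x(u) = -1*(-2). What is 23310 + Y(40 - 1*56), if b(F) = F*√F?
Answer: 23822 + 2*√2 ≈ 23825.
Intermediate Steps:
x(u) = 2
b(F) = F^(3/2)
Y(N) = 2*√2 + 2*N² (Y(N) = (N² + N*N) + 2^(3/2) = (N² + N²) + 2*√2 = 2*N² + 2*√2 = 2*√2 + 2*N²)
23310 + Y(40 - 1*56) = 23310 + (2*√2 + 2*(40 - 1*56)²) = 23310 + (2*√2 + 2*(40 - 56)²) = 23310 + (2*√2 + 2*(-16)²) = 23310 + (2*√2 + 2*256) = 23310 + (2*√2 + 512) = 23310 + (512 + 2*√2) = 23822 + 2*√2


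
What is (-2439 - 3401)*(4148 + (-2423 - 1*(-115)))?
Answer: -10745600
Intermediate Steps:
(-2439 - 3401)*(4148 + (-2423 - 1*(-115))) = -5840*(4148 + (-2423 + 115)) = -5840*(4148 - 2308) = -5840*1840 = -10745600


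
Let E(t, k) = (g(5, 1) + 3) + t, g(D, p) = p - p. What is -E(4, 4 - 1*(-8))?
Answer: -7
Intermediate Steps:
g(D, p) = 0
E(t, k) = 3 + t (E(t, k) = (0 + 3) + t = 3 + t)
-E(4, 4 - 1*(-8)) = -(3 + 4) = -1*7 = -7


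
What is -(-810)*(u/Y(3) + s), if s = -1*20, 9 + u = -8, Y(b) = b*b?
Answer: -17730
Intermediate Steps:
Y(b) = b²
u = -17 (u = -9 - 8 = -17)
s = -20
-(-810)*(u/Y(3) + s) = -(-810)*(-17/(3²) - 20) = -(-810)*(-17/9 - 20) = -(-810)*(-197)/9 = -54*985/3 = -17730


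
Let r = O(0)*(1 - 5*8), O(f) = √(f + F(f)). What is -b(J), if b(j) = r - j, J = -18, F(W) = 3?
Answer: -18 + 39*√3 ≈ 49.550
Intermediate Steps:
O(f) = √(3 + f) (O(f) = √(f + 3) = √(3 + f))
r = -39*√3 (r = √(3 + 0)*(1 - 5*8) = √3*(1 - 40) = √3*(-39) = -39*√3 ≈ -67.550)
b(j) = -j - 39*√3 (b(j) = -39*√3 - j = -j - 39*√3)
-b(J) = -(-1*(-18) - 39*√3) = -(18 - 39*√3) = -18 + 39*√3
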